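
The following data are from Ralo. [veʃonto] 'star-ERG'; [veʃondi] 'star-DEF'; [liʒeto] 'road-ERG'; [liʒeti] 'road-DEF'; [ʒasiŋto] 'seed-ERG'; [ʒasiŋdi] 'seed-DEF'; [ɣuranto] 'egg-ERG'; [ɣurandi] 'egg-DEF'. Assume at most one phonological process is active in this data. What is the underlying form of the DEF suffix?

/-di/

The DEF morpheme has two allomorphs, [-di] and [-ti].
The ERG suffix, which begins with [t], is invariant after every stem; so [t] is not altered by any rule here.
The DEF suffix is therefore /-di/ underlyingly, with post-vocalic devoicing: voiced stops become voiceless after a vowel.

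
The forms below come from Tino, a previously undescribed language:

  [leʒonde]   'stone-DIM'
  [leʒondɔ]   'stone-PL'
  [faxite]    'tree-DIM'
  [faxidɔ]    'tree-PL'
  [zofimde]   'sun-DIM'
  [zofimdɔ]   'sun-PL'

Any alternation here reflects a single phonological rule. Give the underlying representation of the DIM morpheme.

/-te/

The DIM morpheme has two allomorphs, [-de] and [-te].
By contrast the PL suffix keeps its initial [d] throughout — that segment must be underlying.
So the underlying form is /-te/, and voiceless stops become voiced after a nasal.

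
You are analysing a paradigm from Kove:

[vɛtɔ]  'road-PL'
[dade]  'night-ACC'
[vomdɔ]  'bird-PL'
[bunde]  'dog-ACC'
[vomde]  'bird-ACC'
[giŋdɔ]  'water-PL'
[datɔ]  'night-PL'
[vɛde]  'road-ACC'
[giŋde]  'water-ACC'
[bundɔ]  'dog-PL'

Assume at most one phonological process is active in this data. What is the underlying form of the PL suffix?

The PL suffix surfaces as [-dɔ] and [-tɔ], depending on the final segment of the stem.
The ACC suffix, which begins with [d], is invariant after every stem; so [d] is not altered by any rule here.
So the underlying form is /-tɔ/, and voiceless stops become voiced after a nasal.

/-tɔ/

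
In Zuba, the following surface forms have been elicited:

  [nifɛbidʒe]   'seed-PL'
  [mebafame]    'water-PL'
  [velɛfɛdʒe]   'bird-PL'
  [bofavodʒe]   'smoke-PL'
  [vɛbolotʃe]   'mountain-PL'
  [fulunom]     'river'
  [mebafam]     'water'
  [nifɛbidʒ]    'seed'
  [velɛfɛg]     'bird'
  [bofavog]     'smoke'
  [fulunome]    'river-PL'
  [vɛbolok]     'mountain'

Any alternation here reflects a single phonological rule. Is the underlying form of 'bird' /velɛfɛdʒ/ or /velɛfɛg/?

/velɛfɛg/

'bird' shows [dʒ] ~ [g] at the end of the stem ([velɛfɛdʒe] vs [velɛfɛg]).
If /dʒ/ were underlying and a rule turned it into [g] in isolation, 'seed' would also alternate; but it has [dʒ] in both [nifɛbidʒe] and [nifɛbidʒ].
The alternation reflects palatalization before a front vowel: /k/ and /g/ become palato-alveolar [tʃ] and [dʒ] before a front vowel. /g/ is underlying.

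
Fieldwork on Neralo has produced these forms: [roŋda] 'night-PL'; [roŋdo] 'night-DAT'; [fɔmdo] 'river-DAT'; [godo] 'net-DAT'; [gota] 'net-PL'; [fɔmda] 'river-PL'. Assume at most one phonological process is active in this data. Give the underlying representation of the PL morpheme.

The PL morpheme has two allomorphs, [-da] and [-ta].
By contrast the DAT suffix keeps its initial [d] throughout — that segment must be underlying.
So the underlying form is /-ta/, and voiceless stops become voiced after a nasal.

/-ta/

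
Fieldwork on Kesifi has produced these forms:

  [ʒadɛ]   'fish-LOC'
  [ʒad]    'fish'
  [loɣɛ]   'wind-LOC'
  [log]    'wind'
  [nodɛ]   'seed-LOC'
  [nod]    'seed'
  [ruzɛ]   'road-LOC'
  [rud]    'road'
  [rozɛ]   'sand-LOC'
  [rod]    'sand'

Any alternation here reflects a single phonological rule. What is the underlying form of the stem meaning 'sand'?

/roz/

The stem for 'sand' ends in [z] in [rozɛ] but [d] in [rod].
But 'seed' keeps [d] in both environments ([nodɛ], [nod]), so there is no rule changing /d/ to [z] before the LOC suffix.
So /z/ is underlying, and a rule of word-final hardening — voiced fricatives become stops word-finally — gives [d].
The underlying form of 'sand' is therefore /roz/.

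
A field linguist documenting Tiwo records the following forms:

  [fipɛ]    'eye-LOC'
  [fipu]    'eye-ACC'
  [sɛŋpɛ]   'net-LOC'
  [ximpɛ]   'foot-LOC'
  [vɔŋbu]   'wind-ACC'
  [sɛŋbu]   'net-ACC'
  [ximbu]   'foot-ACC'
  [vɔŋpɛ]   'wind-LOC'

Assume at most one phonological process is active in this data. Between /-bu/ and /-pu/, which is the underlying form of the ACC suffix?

The ACC suffix surfaces as [-bu] and [-pu], depending on the final segment of the stem.
The LOC suffix, which begins with [p], is invariant after every stem; so [p] is not altered by any rule here.
So the underlying form is /-bu/, and voiced stops become voiceless after a vowel.

/-bu/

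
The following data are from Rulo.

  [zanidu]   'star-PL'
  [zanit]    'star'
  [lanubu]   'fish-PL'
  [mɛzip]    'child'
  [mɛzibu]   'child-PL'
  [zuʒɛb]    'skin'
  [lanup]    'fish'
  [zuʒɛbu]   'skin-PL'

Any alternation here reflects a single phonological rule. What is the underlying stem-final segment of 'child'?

/p/

The root 'child' surfaces as [mɛzip] and [mɛzibu], with a stem-final [p] ~ [b] alternation.
Compare 'skin', with invariant [b] in [zuʒɛb] and [zuʒɛbu]: an analysis with underlying /b/ and a rule producing [p] in isolation would wrongly predict alternation here too.
Therefore /p/ is basic and [b] is derived by intervocalic voicing (voiceless stops become voiced between vowels).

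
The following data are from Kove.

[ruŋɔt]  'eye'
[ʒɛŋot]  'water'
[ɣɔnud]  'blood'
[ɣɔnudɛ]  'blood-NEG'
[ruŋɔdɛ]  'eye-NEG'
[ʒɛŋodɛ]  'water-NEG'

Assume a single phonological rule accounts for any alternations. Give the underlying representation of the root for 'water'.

/ʒɛŋot/

'water' shows [t] ~ [d] at the end of the stem ([ʒɛŋot] vs [ʒɛŋodɛ]).
Compare 'blood', with invariant [d] in [ɣɔnud] and [ɣɔnudɛ]: an analysis with underlying /d/ and a rule producing [t] in isolation would wrongly predict alternation here too.
The alternation reflects intervocalic voicing: voiceless stops become voiced between vowels. /t/ is underlying.
Hence 'water' is /ʒɛŋot/ underlyingly.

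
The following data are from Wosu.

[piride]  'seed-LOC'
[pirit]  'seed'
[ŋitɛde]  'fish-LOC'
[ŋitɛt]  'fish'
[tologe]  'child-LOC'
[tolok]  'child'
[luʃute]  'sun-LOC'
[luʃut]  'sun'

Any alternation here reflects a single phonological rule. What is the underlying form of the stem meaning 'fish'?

In [ŋitɛde] and [ŋitɛt] the final segment of 'fish' alternates: [d] ~ [t].
The stem 'sun' ([luʃute], [luʃut]) shows [t] unchanged in both environments, so [t] cannot be basic with [d] derived before the LOC suffix.
The alternation reflects word-final obstruent devoicing: voiced obstruents become voiceless word-finally. /d/ is underlying.

/ŋitɛd/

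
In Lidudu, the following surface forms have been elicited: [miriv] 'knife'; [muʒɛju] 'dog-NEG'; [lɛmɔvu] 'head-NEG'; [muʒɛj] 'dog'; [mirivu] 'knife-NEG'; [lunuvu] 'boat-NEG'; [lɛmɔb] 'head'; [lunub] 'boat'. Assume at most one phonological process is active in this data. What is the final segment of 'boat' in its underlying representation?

The stem for 'boat' ends in [b] in [lunub] but [v] in [lunuvu].
Compare 'knife', with invariant [v] in [miriv] and [mirivu]: an analysis with underlying /v/ and a rule producing [b] in isolation would wrongly predict alternation here too.
Therefore /b/ is basic and [v] is derived by intervocalic spirantization (voiced stops become fricatives between vowels).

/b/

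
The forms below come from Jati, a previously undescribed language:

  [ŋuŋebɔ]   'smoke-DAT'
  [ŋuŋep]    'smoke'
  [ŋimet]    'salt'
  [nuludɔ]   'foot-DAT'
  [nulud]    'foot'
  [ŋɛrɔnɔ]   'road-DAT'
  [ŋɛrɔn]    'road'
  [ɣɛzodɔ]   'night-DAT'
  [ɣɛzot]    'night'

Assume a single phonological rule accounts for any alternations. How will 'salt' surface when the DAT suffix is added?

In [ɣɛzodɔ] and [ɣɛzot] the final segment of 'night' alternates: [d] ~ [t].
The stem 'foot' ([nuludɔ], [nulud]) shows [d] unchanged in both environments, so [d] cannot be basic with [t] derived in isolation.
Therefore /t/ is basic and [d] is derived by intervocalic voicing (voiceless stops become voiced between vowels).
The one attested form of 'salt', [ŋimet], shows underlying /ŋimet/. Applying the same rule between vowels gives [ŋimedɔ].

[ŋimedɔ]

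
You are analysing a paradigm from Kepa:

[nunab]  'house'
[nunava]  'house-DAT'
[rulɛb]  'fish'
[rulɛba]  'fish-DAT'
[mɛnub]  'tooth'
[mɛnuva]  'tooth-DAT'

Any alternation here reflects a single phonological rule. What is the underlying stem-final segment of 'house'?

In [nunab] and [nunava] the final segment of 'house' alternates: [b] ~ [v].
Compare 'fish', with invariant [b] in [rulɛb] and [rulɛba]: an analysis with underlying /b/ and a rule producing [v] before the DAT suffix would wrongly predict alternation here too.
So /v/ is underlying, and a rule of word-final hardening — voiced fricatives become stops word-finally — gives [b].

/v/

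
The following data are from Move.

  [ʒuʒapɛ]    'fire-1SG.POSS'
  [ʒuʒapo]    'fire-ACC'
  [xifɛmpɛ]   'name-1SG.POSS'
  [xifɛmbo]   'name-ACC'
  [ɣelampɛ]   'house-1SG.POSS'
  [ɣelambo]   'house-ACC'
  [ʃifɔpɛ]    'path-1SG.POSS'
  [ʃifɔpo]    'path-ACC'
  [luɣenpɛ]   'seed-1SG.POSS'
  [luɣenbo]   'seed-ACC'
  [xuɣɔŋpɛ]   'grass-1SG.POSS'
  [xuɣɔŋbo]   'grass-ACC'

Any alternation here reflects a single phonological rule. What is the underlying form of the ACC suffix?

The ACC morpheme has two allomorphs, [-bo] and [-po].
By contrast the 1SG.POSS suffix keeps its initial [p] throughout — that segment must be underlying.
So the underlying form is /-bo/, and voiced stops become voiceless after a vowel.

/-bo/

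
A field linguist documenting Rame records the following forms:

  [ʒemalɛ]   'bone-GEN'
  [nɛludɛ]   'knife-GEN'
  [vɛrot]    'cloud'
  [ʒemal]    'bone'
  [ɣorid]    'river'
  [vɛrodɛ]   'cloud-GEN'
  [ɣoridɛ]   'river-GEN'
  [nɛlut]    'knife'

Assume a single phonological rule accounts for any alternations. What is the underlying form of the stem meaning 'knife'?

The stem for 'knife' ends in [d] in [nɛludɛ] but [t] in [nɛlut].
If /d/ were underlying and a rule turned it into [t] in isolation, 'river' would also alternate; but it has [d] in both [ɣoridɛ] and [ɣorid].
Therefore /t/ is basic and [d] is derived by intervocalic voicing (voiceless stops become voiced between vowels).
Hence 'knife' is /nɛlut/ underlyingly.

/nɛlut/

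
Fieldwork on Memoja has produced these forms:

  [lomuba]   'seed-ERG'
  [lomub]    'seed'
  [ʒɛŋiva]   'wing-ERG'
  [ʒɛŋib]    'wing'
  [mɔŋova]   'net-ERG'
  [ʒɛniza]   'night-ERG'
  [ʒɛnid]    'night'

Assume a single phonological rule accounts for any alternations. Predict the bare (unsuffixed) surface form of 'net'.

[mɔŋob]

The stem for 'wing' ends in [v] in [ʒɛŋiva] but [b] in [ʒɛŋib].
But 'seed' keeps [b] in both environments ([lomuba], [lomub]), so there is no rule changing /b/ to [v] before the ERG suffix.
The alternation reflects word-final hardening: voiced fricatives become stops word-finally. /v/ is underlying.
The one attested form of 'net', [mɔŋova], shows underlying /mɔŋov/. Applying the same rule word-finally gives [mɔŋob].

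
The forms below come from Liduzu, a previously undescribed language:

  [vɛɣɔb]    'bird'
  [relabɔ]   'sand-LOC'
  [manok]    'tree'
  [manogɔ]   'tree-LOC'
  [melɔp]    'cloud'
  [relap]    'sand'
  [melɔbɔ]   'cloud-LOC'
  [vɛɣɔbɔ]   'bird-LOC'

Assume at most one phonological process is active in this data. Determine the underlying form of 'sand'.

/relap/

The stem for 'sand' ends in [p] in [relap] but [b] in [relabɔ].
But 'bird' keeps [b] in both environments ([vɛɣɔb], [vɛɣɔbɔ]), so there is no rule changing /b/ to [p] in isolation.
The underlying segment must be /p/; voiceless stops become voiced between vowels, yielding [b] there.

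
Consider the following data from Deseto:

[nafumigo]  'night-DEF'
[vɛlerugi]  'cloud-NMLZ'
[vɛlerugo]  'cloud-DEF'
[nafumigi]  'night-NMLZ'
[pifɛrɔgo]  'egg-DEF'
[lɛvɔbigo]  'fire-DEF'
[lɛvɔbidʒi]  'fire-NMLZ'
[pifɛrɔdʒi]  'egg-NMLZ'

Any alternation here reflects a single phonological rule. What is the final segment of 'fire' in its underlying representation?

The stem for 'fire' ends in [g] in [lɛvɔbigo] but [dʒ] in [lɛvɔbidʒi].
But 'night' keeps [g] in both environments ([nafumigo], [nafumigi]), so there is no rule changing /g/ to [dʒ] before the NMLZ suffix.
The alternation reflects depalatalization: palato-alveolar /dʒ/ becomes [g] when no front vowel follows. /dʒ/ is underlying.

/dʒ/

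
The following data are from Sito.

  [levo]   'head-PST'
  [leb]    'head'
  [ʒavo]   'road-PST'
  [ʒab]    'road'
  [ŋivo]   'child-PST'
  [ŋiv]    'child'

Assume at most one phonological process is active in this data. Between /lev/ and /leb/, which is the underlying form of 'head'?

/leb/

'head' shows [v] ~ [b] at the end of the stem ([levo] vs [leb]).
Compare 'child', with invariant [v] in [ŋivo] and [ŋiv]: an analysis with underlying /v/ and a rule producing [b] in isolation would wrongly predict alternation here too.
The underlying segment must be /b/; voiced stops become fricatives between vowels, yielding [v] there.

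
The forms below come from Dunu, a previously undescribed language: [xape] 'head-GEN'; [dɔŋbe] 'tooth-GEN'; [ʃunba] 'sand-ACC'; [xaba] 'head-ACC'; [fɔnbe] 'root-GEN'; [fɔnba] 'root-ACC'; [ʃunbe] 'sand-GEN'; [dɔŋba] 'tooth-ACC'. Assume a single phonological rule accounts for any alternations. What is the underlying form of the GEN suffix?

The GEN suffix surfaces as [-be] and [-pe], depending on the final segment of the stem.
The ACC suffix, which begins with [b], is invariant after every stem; so [b] is not altered by any rule here.
The GEN suffix is therefore /-pe/ underlyingly, with post-nasal voicing: voiceless stops become voiced after a nasal.

/-pe/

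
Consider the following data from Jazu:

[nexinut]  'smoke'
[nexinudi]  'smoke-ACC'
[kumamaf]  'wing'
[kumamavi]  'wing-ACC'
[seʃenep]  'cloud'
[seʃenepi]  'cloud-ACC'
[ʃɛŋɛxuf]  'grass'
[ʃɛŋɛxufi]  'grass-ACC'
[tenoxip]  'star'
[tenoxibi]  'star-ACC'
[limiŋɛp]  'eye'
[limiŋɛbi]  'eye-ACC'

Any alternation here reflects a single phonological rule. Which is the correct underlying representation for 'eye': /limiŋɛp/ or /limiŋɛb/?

The stem for 'eye' ends in [p] in [limiŋɛp] but [b] in [limiŋɛbi].
Compare 'cloud', with invariant [p] in [seʃenep] and [seʃenepi]: an analysis with underlying /p/ and a rule producing [b] before the ACC suffix would wrongly predict alternation here too.
So /b/ is underlying, and a rule of word-final obstruent devoicing — voiced obstruents become voiceless word-finally — gives [p].

/limiŋɛb/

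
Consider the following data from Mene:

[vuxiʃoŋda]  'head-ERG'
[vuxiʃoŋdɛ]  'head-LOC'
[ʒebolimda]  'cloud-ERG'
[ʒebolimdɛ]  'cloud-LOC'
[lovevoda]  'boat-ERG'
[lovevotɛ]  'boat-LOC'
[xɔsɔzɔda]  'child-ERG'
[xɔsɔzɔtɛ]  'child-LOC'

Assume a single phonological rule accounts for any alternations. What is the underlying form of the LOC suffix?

/-tɛ/

The LOC morpheme has two allomorphs, [-dɛ] and [-tɛ].
The ERG suffix, which begins with [d], is invariant after every stem; so [d] is not altered by any rule here.
So the underlying form is /-tɛ/, and voiceless stops become voiced after a nasal.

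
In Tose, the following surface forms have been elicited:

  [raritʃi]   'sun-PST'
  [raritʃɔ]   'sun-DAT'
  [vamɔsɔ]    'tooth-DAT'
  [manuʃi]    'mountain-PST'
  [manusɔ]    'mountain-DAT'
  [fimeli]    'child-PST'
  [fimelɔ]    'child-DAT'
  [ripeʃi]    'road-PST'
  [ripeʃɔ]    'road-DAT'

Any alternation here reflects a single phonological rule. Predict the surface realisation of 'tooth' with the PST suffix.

'mountain' shows [ʃ] ~ [s] at the end of the stem ([manuʃi] vs [manusɔ]).
Compare 'road', with invariant [ʃ] in [ripeʃi] and [ripeʃɔ]: an analysis with underlying /ʃ/ and a rule producing [s] before the DAT suffix would wrongly predict alternation here too.
The alternation reflects palatalization before a front vowel: /s/ becomes palato-alveolar [ʃ] before a front vowel. /s/ is underlying.
From [vamɔsɔ] the stem 'tooth' is /vamɔs/; before a front vowel this yields [vamɔʃi].

[vamɔʃi]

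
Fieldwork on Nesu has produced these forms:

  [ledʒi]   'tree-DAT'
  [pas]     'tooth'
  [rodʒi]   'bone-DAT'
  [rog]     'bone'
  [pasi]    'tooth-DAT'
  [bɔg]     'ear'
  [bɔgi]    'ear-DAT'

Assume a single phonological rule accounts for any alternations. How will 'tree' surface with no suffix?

The stem for 'bone' ends in [dʒ] in [rodʒi] but [g] in [rog].
The stem 'ear' ([bɔgi], [bɔg]) shows [g] unchanged in both environments, so [g] cannot be basic with [dʒ] derived before the DAT suffix.
So /dʒ/ is underlying, and a rule of depalatalization — palato-alveolar /dʒ/ becomes [g] when no front vowel follows — gives [g].
The one attested form of 'tree', [ledʒi], shows underlying /ledʒ/. Applying the same rule when no front vowel follows gives [leg].

[leg]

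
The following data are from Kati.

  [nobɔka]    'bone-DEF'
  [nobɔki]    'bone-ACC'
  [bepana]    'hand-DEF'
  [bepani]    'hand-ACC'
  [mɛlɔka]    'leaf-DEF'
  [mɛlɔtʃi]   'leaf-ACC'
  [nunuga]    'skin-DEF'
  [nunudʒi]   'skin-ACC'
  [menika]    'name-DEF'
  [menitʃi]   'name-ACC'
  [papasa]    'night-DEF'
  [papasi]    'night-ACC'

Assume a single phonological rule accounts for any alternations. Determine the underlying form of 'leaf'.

In [mɛlɔka] and [mɛlɔtʃi] the final segment of 'leaf' alternates: [k] ~ [tʃ].
The stem 'bone' ([nobɔka], [nobɔki]) shows [k] unchanged in both environments, so [k] cannot be basic with [tʃ] derived before the ACC suffix.
So /tʃ/ is underlying, and a rule of depalatalization — palato-alveolar /tʃ/ and /dʒ/ become [k] and [g] when no front vowel follows — gives [k].
Hence 'leaf' is /mɛlɔtʃ/ underlyingly.

/mɛlɔtʃ/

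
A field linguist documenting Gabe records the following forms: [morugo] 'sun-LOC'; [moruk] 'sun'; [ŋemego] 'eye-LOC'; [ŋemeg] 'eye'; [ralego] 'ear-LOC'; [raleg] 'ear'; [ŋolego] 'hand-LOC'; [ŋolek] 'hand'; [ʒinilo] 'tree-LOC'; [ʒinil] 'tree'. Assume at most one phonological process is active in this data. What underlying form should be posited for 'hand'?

/ŋolek/

The stem for 'hand' ends in [g] in [ŋolego] but [k] in [ŋolek].
Compare 'ear', with invariant [g] in [ralego] and [raleg]: an analysis with underlying /g/ and a rule producing [k] in isolation would wrongly predict alternation here too.
The underlying segment must be /k/; voiceless stops become voiced between vowels, yielding [g] there.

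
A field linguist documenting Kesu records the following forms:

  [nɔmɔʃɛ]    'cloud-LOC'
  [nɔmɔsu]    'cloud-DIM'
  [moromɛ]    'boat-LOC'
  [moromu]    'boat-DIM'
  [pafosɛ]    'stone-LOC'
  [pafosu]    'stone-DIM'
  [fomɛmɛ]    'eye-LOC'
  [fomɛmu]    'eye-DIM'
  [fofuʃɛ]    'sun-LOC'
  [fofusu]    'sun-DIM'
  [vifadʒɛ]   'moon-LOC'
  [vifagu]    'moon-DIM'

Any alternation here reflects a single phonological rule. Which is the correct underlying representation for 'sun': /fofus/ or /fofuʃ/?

'sun' shows [ʃ] ~ [s] at the end of the stem ([fofuʃɛ] vs [fofusu]).
If /s/ were underlying and a rule turned it into [ʃ] before the LOC suffix, 'stone' would also alternate; but it has [s] in both [pafosɛ] and [pafosu].
So /ʃ/ is underlying, and a rule of depalatalization — palato-alveolar /dʒ/ and /ʃ/ become [g] and [s] when no front vowel follows — gives [s].

/fofuʃ/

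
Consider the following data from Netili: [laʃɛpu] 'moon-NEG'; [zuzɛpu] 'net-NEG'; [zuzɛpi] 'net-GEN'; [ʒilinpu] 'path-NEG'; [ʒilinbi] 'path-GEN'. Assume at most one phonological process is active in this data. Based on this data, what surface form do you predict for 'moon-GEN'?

The GEN suffix surfaces as [-bi] and [-pi], depending on the final segment of the stem.
By contrast the NEG suffix keeps its initial [p] throughout — that segment must be underlying.
So the underlying form is /-bi/, and voiced stops become voiceless after a vowel.
After 'moon', which ends in a vowel, the suffix surfaces as [-pi], giving [laʃɛpi].

[laʃɛpi]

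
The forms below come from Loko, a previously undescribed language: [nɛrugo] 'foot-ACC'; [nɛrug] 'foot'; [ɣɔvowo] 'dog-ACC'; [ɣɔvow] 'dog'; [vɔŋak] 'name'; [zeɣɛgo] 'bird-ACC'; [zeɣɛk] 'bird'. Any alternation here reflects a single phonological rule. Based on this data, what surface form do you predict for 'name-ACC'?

In [zeɣɛgo] and [zeɣɛk] the final segment of 'bird' alternates: [g] ~ [k].
Compare 'foot', with invariant [g] in [nɛrugo] and [nɛrug]: an analysis with underlying /g/ and a rule producing [k] in isolation would wrongly predict alternation here too.
So /k/ is underlying, and a rule of intervocalic voicing — voiceless stops become voiced between vowels — gives [g].
From [vɔŋak] the stem 'name' is /vɔŋak/; between vowels this yields [vɔŋago].

[vɔŋago]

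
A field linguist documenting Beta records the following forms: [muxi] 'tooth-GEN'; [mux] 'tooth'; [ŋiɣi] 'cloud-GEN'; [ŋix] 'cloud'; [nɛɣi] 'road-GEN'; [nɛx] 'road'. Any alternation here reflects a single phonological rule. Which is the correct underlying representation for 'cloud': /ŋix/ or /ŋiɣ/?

The root 'cloud' surfaces as [ŋiɣi] and [ŋix], with a stem-final [ɣ] ~ [x] alternation.
But 'tooth' keeps [x] in both environments ([muxi], [mux]), so there is no rule changing /x/ to [ɣ] before the GEN suffix.
So /ɣ/ is underlying, and a rule of word-final obstruent devoicing — voiced obstruents become voiceless word-finally — gives [x].

/ŋiɣ/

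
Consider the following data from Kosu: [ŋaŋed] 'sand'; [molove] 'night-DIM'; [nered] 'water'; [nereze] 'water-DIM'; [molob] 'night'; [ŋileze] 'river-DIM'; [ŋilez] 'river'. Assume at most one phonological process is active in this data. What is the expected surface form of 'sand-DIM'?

'water' shows [d] ~ [z] at the end of the stem ([nered] vs [nereze]).
But 'river' keeps [z] in both environments ([ŋilez], [ŋileze]), so there is no rule changing /z/ to [d] in isolation.
The alternation reflects intervocalic spirantization: voiced stops become fricatives between vowels. /d/ is underlying.
The one attested form of 'sand', [ŋaŋed], shows underlying /ŋaŋed/. Applying the same rule between vowels gives [ŋaŋeze].

[ŋaŋeze]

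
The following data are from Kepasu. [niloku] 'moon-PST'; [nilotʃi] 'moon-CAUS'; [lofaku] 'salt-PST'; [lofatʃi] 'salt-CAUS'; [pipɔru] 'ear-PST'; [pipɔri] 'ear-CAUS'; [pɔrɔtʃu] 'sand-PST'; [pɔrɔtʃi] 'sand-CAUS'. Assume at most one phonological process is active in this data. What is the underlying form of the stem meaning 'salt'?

The stem for 'salt' ends in [k] in [lofaku] but [tʃ] in [lofatʃi].
But 'sand' keeps [tʃ] in both environments ([pɔrɔtʃu], [pɔrɔtʃi]), so there is no rule changing /tʃ/ to [k] before the PST suffix.
The alternation reflects palatalization before a front vowel: /k/ becomes palato-alveolar [tʃ] before a front vowel. /k/ is underlying.

/lofak/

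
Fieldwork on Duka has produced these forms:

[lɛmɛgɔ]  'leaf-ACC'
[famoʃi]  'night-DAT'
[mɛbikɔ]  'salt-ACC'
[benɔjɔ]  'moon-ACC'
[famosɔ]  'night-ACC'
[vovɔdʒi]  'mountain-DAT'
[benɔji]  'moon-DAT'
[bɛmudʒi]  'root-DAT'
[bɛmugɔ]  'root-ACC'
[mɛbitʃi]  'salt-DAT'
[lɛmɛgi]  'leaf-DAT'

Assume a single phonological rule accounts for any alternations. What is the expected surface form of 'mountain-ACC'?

[vovɔgɔ]

The root 'root' surfaces as [bɛmugɔ] and [bɛmudʒi], with a stem-final [g] ~ [dʒ] alternation.
Compare 'leaf', with invariant [g] in [lɛmɛgɔ] and [lɛmɛgi]: an analysis with underlying /g/ and a rule producing [dʒ] before the DAT suffix would wrongly predict alternation here too.
The alternation reflects depalatalization: palato-alveolar /tʃ/, /dʒ/ and /ʃ/ become [k], [g] and [s] when no front vowel follows. /dʒ/ is underlying.
From [vovɔdʒi] the stem 'mountain' is /vovɔdʒ/; when no front vowel follows this yields [vovɔgɔ].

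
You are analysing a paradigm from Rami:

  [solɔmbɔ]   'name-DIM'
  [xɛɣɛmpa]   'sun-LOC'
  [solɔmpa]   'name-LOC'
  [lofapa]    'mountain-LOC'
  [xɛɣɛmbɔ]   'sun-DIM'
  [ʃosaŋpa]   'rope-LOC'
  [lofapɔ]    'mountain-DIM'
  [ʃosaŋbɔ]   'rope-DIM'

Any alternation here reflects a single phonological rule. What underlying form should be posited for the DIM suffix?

/-bɔ/

The DIM morpheme has two allomorphs, [-bɔ] and [-pɔ].
By contrast the LOC suffix keeps its initial [p] throughout — that segment must be underlying.
The DIM suffix is therefore /-bɔ/ underlyingly, with post-vocalic devoicing: voiced stops become voiceless after a vowel.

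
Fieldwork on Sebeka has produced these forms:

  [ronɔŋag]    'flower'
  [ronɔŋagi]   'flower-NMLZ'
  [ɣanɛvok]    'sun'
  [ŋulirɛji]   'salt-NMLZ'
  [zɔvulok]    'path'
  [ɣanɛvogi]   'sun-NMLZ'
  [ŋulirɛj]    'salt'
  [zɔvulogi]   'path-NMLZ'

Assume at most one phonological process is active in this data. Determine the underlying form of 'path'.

'path' shows [k] ~ [g] at the end of the stem ([zɔvulok] vs [zɔvulogi]).
But 'flower' keeps [g] in both environments ([ronɔŋag], [ronɔŋagi]), so there is no rule changing /g/ to [k] in isolation.
Therefore /k/ is basic and [g] is derived by intervocalic voicing (voiceless stops become voiced between vowels).

/zɔvulok/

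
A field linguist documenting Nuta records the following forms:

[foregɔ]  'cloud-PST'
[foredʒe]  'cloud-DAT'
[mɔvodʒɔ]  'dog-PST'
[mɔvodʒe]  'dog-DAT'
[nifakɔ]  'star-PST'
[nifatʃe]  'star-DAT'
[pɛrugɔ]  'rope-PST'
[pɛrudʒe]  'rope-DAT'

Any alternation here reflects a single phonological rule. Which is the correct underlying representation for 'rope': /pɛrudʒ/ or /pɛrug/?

The stem for 'rope' ends in [g] in [pɛrugɔ] but [dʒ] in [pɛrudʒe].
The stem 'dog' ([mɔvodʒɔ], [mɔvodʒe]) shows [dʒ] unchanged in both environments, so [dʒ] cannot be basic with [g] derived before the PST suffix.
So /g/ is underlying, and a rule of palatalization before a front vowel — /k/ and /g/ become palato-alveolar [tʃ] and [dʒ] before a front vowel — gives [dʒ].

/pɛrug/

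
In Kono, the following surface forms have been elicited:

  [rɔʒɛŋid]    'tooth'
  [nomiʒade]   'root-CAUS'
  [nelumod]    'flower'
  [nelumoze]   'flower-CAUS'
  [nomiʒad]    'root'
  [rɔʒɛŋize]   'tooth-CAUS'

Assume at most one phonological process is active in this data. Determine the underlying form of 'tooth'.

'tooth' shows [d] ~ [z] at the end of the stem ([rɔʒɛŋid] vs [rɔʒɛŋize]).
The stem 'root' ([nomiʒad], [nomiʒade]) shows [d] unchanged in both environments, so [d] cannot be basic with [z] derived before the CAUS suffix.
The underlying segment must be /z/; voiced fricatives become stops word-finally, yielding [d] there.

/rɔʒɛŋiz/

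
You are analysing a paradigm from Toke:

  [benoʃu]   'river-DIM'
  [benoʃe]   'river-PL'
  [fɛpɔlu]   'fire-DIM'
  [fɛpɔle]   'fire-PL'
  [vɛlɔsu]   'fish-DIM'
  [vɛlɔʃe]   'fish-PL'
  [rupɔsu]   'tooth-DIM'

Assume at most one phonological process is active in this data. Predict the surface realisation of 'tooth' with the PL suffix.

The root 'fish' surfaces as [vɛlɔsu] and [vɛlɔʃe], with a stem-final [s] ~ [ʃ] alternation.
If /ʃ/ were underlying and a rule turned it into [s] before the DIM suffix, 'river' would also alternate; but it has [ʃ] in both [benoʃu] and [benoʃe].
So /s/ is underlying, and a rule of palatalization before a front vowel — /s/ becomes palato-alveolar [ʃ] before a front vowel — gives [ʃ].
From [rupɔsu] the stem 'tooth' is /rupɔs/; before a front vowel this yields [rupɔʃe].

[rupɔʃe]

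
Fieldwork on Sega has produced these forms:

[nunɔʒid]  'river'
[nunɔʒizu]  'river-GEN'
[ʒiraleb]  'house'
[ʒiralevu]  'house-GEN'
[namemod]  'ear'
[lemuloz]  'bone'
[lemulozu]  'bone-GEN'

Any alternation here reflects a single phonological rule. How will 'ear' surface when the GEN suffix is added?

The root 'river' surfaces as [nunɔʒid] and [nunɔʒizu], with a stem-final [d] ~ [z] alternation.
Compare 'bone', with invariant [z] in [lemuloz] and [lemulozu]: an analysis with underlying /z/ and a rule producing [d] in isolation would wrongly predict alternation here too.
The alternation reflects intervocalic spirantization: voiced stops become fricatives between vowels. /d/ is underlying.
The one attested form of 'ear', [namemod], shows underlying /namemod/. Applying the same rule between vowels gives [namemozu].

[namemozu]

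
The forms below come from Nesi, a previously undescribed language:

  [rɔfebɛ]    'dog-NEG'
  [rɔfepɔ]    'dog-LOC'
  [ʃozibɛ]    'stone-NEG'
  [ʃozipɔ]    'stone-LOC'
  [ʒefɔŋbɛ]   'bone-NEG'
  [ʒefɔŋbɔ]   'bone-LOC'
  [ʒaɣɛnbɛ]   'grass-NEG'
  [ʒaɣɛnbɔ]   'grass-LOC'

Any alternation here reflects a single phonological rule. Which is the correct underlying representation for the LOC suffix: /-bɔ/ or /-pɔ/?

/-pɔ/

The LOC morpheme has two allomorphs, [-bɔ] and [-pɔ].
The NEG suffix, which begins with [b], is invariant after every stem; so [b] is not altered by any rule here.
So the underlying form is /-pɔ/, and voiceless stops become voiced after a nasal.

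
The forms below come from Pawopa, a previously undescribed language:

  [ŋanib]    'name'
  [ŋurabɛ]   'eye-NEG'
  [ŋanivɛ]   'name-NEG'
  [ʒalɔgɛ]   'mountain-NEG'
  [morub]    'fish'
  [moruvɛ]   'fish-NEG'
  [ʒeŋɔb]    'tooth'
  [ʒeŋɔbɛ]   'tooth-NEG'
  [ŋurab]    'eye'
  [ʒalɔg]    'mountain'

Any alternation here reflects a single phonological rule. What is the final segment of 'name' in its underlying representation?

The root 'name' surfaces as [ŋanivɛ] and [ŋanib], with a stem-final [v] ~ [b] alternation.
But 'tooth' keeps [b] in both environments ([ʒeŋɔbɛ], [ʒeŋɔb]), so there is no rule changing /b/ to [v] before the NEG suffix.
The alternation reflects word-final hardening: voiced fricatives become stops word-finally. /v/ is underlying.

/v/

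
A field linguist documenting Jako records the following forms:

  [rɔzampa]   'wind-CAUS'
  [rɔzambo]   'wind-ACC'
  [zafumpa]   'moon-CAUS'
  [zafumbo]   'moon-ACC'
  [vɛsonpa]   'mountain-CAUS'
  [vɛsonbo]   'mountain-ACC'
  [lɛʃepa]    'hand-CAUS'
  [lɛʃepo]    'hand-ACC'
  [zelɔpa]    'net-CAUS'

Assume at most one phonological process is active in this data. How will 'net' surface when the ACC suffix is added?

[zelɔpo]

The ACC morpheme has two allomorphs, [-bo] and [-po].
By contrast the CAUS suffix keeps its initial [p] throughout — that segment must be underlying.
The ACC suffix is therefore /-bo/ underlyingly, with post-vocalic devoicing: voiced stops become voiceless after a vowel.
After 'net', which ends in a vowel, the suffix surfaces as [-po], giving [zelɔpo].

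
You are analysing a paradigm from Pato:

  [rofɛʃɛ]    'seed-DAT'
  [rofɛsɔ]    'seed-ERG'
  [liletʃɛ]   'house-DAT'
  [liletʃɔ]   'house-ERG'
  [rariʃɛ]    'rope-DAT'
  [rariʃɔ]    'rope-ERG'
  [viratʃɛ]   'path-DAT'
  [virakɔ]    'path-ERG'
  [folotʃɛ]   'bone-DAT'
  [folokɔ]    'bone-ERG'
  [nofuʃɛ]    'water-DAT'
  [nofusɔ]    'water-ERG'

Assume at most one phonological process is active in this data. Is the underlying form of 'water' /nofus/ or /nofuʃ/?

'water' shows [ʃ] ~ [s] at the end of the stem ([nofuʃɛ] vs [nofusɔ]).
The stem 'rope' ([rariʃɛ], [rariʃɔ]) shows [ʃ] unchanged in both environments, so [ʃ] cannot be basic with [s] derived before the ERG suffix.
So /s/ is underlying, and a rule of palatalization before a front vowel — /k/ and /s/ become palato-alveolar [tʃ] and [ʃ] before a front vowel — gives [ʃ].

/nofus/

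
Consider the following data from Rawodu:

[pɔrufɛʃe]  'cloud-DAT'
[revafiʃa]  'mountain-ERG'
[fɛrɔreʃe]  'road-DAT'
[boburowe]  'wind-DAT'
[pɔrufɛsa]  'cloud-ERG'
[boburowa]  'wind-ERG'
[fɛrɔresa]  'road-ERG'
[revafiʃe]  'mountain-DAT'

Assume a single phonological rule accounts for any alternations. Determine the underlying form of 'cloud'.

/pɔrufɛs/

In [pɔrufɛsa] and [pɔrufɛʃe] the final segment of 'cloud' alternates: [s] ~ [ʃ].
If /ʃ/ were underlying and a rule turned it into [s] before the ERG suffix, 'mountain' would also alternate; but it has [ʃ] in both [revafiʃa] and [revafiʃe].
So /s/ is underlying, and a rule of palatalization before a front vowel — /s/ becomes palato-alveolar [ʃ] before a front vowel — gives [ʃ].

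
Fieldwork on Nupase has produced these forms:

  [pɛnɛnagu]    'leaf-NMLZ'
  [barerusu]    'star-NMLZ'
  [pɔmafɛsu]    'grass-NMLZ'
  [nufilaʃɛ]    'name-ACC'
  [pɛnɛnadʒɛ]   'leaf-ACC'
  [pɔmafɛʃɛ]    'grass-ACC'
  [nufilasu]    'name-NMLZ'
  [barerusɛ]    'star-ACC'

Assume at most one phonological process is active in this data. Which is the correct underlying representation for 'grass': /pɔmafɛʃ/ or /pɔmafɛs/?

/pɔmafɛʃ/

The root 'grass' surfaces as [pɔmafɛsu] and [pɔmafɛʃɛ], with a stem-final [s] ~ [ʃ] alternation.
If /s/ were underlying and a rule turned it into [ʃ] before the ACC suffix, 'star' would also alternate; but it has [s] in both [barerusu] and [barerusɛ].
Therefore /ʃ/ is basic and [s] is derived by depalatalization (palato-alveolar /dʒ/ and /ʃ/ become [g] and [s] when no front vowel follows).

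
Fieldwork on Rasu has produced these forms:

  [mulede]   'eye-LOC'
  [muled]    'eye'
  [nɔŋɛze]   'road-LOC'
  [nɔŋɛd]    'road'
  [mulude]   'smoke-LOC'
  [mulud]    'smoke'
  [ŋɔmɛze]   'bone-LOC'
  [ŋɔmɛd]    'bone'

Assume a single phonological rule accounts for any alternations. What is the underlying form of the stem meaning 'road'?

/nɔŋɛz/

The root 'road' surfaces as [nɔŋɛze] and [nɔŋɛd], with a stem-final [z] ~ [d] alternation.
The stem 'eye' ([mulede], [muled]) shows [d] unchanged in both environments, so [d] cannot be basic with [z] derived before the LOC suffix.
So /z/ is underlying, and a rule of word-final hardening — voiced fricatives become stops word-finally — gives [d].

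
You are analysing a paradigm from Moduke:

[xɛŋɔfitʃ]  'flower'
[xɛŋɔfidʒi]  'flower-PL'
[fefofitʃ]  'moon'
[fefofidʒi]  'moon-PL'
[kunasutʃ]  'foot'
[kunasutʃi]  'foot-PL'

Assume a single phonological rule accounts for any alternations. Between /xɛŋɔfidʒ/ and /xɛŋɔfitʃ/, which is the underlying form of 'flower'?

In [xɛŋɔfitʃ] and [xɛŋɔfidʒi] the final segment of 'flower' alternates: [tʃ] ~ [dʒ].
The stem 'foot' ([kunasutʃ], [kunasutʃi]) shows [tʃ] unchanged in both environments, so [tʃ] cannot be basic with [dʒ] derived before the PL suffix.
Therefore /dʒ/ is basic and [tʃ] is derived by word-final obstruent devoicing (voiced obstruents become voiceless word-finally).

/xɛŋɔfidʒ/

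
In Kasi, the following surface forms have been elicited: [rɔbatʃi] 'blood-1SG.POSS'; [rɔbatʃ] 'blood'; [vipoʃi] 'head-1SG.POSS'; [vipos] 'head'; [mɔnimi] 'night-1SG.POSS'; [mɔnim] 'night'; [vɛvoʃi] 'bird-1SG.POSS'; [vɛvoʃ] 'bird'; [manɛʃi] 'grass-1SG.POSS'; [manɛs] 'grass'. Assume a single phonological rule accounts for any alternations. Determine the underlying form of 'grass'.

The root 'grass' surfaces as [manɛʃi] and [manɛs], with a stem-final [ʃ] ~ [s] alternation.
Compare 'bird', with invariant [ʃ] in [vɛvoʃi] and [vɛvoʃ]: an analysis with underlying /ʃ/ and a rule producing [s] in isolation would wrongly predict alternation here too.
The underlying segment must be /s/; /s/ becomes palato-alveolar [ʃ] before a front vowel, yielding [ʃ] there.
The underlying form of 'grass' is therefore /manɛs/.

/manɛs/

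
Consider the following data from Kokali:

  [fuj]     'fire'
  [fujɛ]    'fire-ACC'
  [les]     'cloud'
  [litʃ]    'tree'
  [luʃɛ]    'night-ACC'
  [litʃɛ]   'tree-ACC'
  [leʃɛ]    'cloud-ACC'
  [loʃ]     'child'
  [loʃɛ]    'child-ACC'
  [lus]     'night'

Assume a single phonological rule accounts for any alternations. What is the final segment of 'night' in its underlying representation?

/s/

'night' shows [s] ~ [ʃ] at the end of the stem ([lus] vs [luʃɛ]).
But 'child' keeps [ʃ] in both environments ([loʃ], [loʃɛ]), so there is no rule changing /ʃ/ to [s] in isolation.
Therefore /s/ is basic and [ʃ] is derived by palatalization before a front vowel (/s/ becomes palato-alveolar [ʃ] before a front vowel).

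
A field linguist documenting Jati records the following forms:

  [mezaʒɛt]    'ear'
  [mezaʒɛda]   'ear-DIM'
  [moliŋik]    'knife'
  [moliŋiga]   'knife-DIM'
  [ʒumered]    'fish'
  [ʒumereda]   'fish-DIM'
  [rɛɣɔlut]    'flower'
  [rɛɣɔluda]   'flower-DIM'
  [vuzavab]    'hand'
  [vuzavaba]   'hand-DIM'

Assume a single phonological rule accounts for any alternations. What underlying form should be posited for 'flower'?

/rɛɣɔlut/

'flower' shows [t] ~ [d] at the end of the stem ([rɛɣɔlut] vs [rɛɣɔluda]).
But 'fish' keeps [d] in both environments ([ʒumered], [ʒumereda]), so there is no rule changing /d/ to [t] in isolation.
The underlying segment must be /t/; voiceless stops become voiced between vowels, yielding [d] there.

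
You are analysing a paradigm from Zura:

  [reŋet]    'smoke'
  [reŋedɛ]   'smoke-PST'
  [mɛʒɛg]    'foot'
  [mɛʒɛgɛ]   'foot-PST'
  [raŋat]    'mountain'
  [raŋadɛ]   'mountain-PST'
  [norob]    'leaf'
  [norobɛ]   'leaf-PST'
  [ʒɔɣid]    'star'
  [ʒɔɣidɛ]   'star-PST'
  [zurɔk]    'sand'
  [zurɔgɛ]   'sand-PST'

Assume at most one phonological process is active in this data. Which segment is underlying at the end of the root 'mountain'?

The stem for 'mountain' ends in [t] in [raŋat] but [d] in [raŋadɛ].
Compare 'star', with invariant [d] in [ʒɔɣid] and [ʒɔɣidɛ]: an analysis with underlying /d/ and a rule producing [t] in isolation would wrongly predict alternation here too.
Therefore /t/ is basic and [d] is derived by intervocalic voicing (voiceless stops become voiced between vowels).

/t/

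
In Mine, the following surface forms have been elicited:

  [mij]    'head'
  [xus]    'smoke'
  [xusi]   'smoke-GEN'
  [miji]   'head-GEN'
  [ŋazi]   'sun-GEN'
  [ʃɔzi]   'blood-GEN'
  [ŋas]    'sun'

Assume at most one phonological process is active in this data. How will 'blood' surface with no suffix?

'sun' shows [s] ~ [z] at the end of the stem ([ŋas] vs [ŋazi]).
The stem 'smoke' ([xus], [xusi]) shows [s] unchanged in both environments, so [s] cannot be basic with [z] derived before the GEN suffix.
The underlying segment must be /z/; voiced obstruents become voiceless word-finally, yielding [s] there.
The one attested form of 'blood', [ʃɔzi], shows underlying /ʃɔz/. Applying the same rule word-finally gives [ʃɔs].

[ʃɔs]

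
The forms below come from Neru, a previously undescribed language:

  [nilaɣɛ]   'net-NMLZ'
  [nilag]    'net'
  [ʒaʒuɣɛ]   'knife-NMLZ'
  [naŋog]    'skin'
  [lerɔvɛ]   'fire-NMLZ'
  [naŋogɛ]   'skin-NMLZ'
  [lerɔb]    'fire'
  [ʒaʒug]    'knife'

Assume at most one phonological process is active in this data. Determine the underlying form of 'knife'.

The stem for 'knife' ends in [g] in [ʒaʒug] but [ɣ] in [ʒaʒuɣɛ].
But 'skin' keeps [g] in both environments ([naŋog], [naŋogɛ]), so there is no rule changing /g/ to [ɣ] before the NMLZ suffix.
The underlying segment must be /ɣ/; voiced fricatives become stops word-finally, yielding [g] there.
Hence 'knife' is /ʒaʒuɣ/ underlyingly.

/ʒaʒuɣ/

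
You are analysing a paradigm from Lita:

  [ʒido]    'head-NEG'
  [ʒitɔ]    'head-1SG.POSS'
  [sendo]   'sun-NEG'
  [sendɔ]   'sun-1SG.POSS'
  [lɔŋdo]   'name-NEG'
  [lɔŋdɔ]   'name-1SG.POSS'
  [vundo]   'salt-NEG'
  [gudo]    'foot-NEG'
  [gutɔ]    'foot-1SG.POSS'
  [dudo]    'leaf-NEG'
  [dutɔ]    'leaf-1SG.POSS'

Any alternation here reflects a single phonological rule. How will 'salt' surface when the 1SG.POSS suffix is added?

The 1SG.POSS suffix surfaces as [-dɔ] and [-tɔ], depending on the final segment of the stem.
The NEG suffix, which begins with [d], is invariant after every stem; so [d] is not altered by any rule here.
So the underlying form is /-tɔ/, and voiceless stops become voiced after a nasal.
After 'salt', which ends in a nasal, the suffix surfaces as [-dɔ], giving [vundɔ].

[vundɔ]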